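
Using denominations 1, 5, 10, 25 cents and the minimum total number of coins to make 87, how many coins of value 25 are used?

Greedy: take as many of the largest coin as possible, then repeat with the remainder.
87 − 3×25→12 − 1×10→2 − 2×1→0
Count of 25: 3

3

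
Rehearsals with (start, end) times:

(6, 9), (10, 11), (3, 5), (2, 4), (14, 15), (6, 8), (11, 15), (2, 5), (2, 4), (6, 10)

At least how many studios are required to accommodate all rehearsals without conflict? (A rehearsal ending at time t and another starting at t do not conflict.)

4

The answer is the maximum number of intervals overlapping at any instant.
Events (time:±→running): 2:+→1 2:+→2 2:+→3 3:+→4 … peak 4.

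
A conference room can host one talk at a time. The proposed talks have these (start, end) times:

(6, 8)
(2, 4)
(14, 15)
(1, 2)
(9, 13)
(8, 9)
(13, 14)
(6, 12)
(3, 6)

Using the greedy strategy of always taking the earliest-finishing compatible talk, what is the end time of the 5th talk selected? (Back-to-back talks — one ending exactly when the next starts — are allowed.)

Sorted by end: (1,2)  (2,4)  (3,6)  (6,8)  (8,9)  (6,12)  (9,13)  (13,14)  (14,15)
take (1,2); take (2,4); take (6,8); take (8,9); take (9,13); take (13,14); take (14,15).
Selected: (1,2) (2,4) (6,8) (8,9) (9,13) (13,14) (14,15)

13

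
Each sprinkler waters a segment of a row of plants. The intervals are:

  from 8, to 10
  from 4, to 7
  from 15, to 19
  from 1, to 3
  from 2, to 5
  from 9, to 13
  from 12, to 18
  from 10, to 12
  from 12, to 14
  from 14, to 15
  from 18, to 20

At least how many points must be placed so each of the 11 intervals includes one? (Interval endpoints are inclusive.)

Process intervals by earliest right end; each time one isn't hit yet, stab at its right endpoint.
By right end: [1,3]  [2,5]  [4,7]  [8,10]  [10,12]  [9,13]  [12,14]  [14,15]  [12,18]  [15,19]  [18,20]
[1,3] uncovered → point at 3; [4,7] uncovered → point at 7; [8,10] uncovered → point at 10; [12,14] uncovered → point at 14; [15,19] uncovered → point at 19.
Points: 3, 7, 10, 14, 19 (5 total).

5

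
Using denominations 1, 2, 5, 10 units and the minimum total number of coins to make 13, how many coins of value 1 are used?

1

13 − 1×10→3 − 1×2→1 − 1×1→0
Count of 1: 1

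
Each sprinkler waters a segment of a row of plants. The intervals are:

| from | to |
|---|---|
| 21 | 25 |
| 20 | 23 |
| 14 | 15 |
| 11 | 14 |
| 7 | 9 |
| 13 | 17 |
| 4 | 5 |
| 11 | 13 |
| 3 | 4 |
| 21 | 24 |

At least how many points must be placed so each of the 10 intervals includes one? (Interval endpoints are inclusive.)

Sort by right endpoint; whenever an interval is uncovered, place a point at its right end.
By right end: [3,4]  [4,5]  [7,9]  [11,13]  [11,14]  [14,15]  [13,17]  [20,23]  [21,24]  [21,25]
[3,4] uncovered → point at 4; [7,9] uncovered → point at 9; [11,13] uncovered → point at 13; [14,15] uncovered → point at 15; [20,23] uncovered → point at 23.
Points: 4, 9, 13, 15, 23 (5 total).

5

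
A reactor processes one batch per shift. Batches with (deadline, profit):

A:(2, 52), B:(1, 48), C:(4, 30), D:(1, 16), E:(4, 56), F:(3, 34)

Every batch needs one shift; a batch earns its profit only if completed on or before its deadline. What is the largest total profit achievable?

By profit: E(d4,56), A(d2,52), B(d1,48), F(d3,34), C(d4,30), D(d1,16)
E→slot 4; A→slot 2; B→slot 1; F→slot 3; C skipped; D skipped.
Profit = 48 + 52 + 34 + 56 = 190

190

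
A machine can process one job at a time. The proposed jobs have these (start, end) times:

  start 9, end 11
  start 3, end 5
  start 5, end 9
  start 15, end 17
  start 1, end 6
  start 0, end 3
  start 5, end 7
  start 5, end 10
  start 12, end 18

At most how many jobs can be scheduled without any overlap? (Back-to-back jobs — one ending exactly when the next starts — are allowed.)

5

By end time: (0,3), (3,5), (1,6), (5,7), (5,9), (5,10), (9,11), (15,17), (12,18).
Pick (0,3); next start ≥ 3 → (3,5); next start ≥ 5 → (5,7); next start ≥ 7 → (9,11); next start ≥ 11 → (15,17).
Selected 5 jobs.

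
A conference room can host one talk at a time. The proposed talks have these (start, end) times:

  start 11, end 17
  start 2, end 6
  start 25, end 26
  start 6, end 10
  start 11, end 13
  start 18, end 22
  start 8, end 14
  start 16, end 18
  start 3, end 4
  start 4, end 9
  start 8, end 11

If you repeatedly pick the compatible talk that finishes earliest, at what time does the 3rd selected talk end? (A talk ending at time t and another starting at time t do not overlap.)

13

Order by finish time; keep every interval that doesn't clash with the previous kept one.
Sorted by end: (3,4)  (2,6)  (4,9)  (6,10)  (8,11)  (11,13)  (8,14)  (11,17)  (16,18)  (18,22)  (25,26)
take (3,4); skip (2,6); take (4,9); take (11,13); skip (8,14); take (16,18); take (18,22); take (25,26).
Selected: (3,4) (4,9) (11,13) (16,18) (18,22) (25,26)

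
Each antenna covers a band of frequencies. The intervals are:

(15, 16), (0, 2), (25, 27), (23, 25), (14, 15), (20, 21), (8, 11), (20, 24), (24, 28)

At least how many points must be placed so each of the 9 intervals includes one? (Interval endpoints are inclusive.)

By right end: [0,2]  [8,11]  [14,15]  [15,16]  [20,21]  [20,24]  [23,25]  [25,27]  [24,28]
[0,2] uncovered → point at 2; [8,11] uncovered → point at 11; [14,15] uncovered → point at 15; [20,21] uncovered → point at 21; [23,25] uncovered → point at 25.
Points: 2, 11, 15, 21, 25 (5 total).

5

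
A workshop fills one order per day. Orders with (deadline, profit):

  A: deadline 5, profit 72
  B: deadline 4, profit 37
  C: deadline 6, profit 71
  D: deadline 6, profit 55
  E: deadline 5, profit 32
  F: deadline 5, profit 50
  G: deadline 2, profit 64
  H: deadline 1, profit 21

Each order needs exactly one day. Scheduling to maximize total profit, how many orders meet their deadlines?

Take jobs in profit order; each goes to the latest open slot no later than its deadline.
Profit order: A=72 C=71 G=64 D=55 F=50 B=37 E=32 H=21
Assign: A→slot 5, C→slot 6, G→slot 2, D→slot 4, F→slot 3, B→slot 1, E skipped, H skipped.
Slots: [1:B] [2:G] [3:F] [4:D] [5:A] [6:C]
6 of 8 scheduled.

6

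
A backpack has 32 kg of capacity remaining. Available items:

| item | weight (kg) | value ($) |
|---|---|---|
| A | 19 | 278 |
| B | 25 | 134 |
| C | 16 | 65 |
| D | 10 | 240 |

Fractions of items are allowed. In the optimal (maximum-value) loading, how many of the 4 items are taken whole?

2

Ratios (sorted): D 24.00, A 14.63, B 5.36, C 4.06
take D (10 @ 240); take A (19 @ 278); take 3/25 of B → 16.08. Capacity used 32/32.
2 item(s) taken whole; one partial (take 3/25 of B).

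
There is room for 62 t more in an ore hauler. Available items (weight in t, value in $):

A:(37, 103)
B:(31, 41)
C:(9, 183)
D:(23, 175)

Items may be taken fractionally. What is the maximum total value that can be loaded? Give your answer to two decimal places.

Greedy by value/weight ratio, highest first.
Order: C (183/9=20.33) > D (175/23=7.61) > A (103/37=2.78) > B (41/31=1.32)
Fill: take C (9 @ 183) → take D (23 @ 175) → take 30/37 of A → 83.51; 62/62 used.
Total value = 441.51

441.51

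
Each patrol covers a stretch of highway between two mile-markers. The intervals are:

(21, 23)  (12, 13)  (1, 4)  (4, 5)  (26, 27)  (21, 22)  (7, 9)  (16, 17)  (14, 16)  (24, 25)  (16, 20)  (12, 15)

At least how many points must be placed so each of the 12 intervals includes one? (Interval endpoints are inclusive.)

By right end: [1,4]  [4,5]  [7,9]  [12,13]  [12,15]  [14,16]  [16,17]  [16,20]  [21,22]  [21,23]  [24,25]  [26,27]
[1,4] uncovered → point at 4; [7,9] uncovered → point at 9; [12,13] uncovered → point at 13; [14,16] uncovered → point at 16; [21,22] uncovered → point at 22; [24,25] uncovered → point at 25; [26,27] uncovered → point at 27.
Points: 4, 9, 13, 16, 22, 25, 27 (7 total).

7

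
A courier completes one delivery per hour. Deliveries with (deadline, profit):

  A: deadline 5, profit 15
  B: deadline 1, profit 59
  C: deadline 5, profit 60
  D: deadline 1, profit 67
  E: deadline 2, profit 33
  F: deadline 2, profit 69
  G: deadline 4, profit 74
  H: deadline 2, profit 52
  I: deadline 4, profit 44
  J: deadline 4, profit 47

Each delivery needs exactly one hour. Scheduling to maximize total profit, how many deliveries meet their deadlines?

Take jobs in profit order; each goes to the latest open slot no later than its deadline.
By profit: G(d4,74), F(d2,69), D(d1,67), C(d5,60), B(d1,59), H(d2,52), J(d4,47), I(d4,44), E(d2,33), A(d5,15)
G→slot 4; F→slot 2; D→slot 1; C→slot 5; B skipped; H skipped; J→slot 3; I skipped; E skipped; A skipped.
5 of 10 scheduled.

5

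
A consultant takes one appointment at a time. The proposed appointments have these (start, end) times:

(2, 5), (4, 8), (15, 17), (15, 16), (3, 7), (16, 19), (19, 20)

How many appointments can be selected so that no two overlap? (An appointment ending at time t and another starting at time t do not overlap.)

4

Sort by end time and greedily take each interval whose start is ≥ the last chosen end.
By end time: (2,5), (3,7), (4,8), (15,16), (15,17), (16,19), (19,20).
Pick (2,5); next start ≥ 5 → (15,16); next start ≥ 16 → (16,19); next start ≥ 19 → (19,20).
Selected 4 appointments.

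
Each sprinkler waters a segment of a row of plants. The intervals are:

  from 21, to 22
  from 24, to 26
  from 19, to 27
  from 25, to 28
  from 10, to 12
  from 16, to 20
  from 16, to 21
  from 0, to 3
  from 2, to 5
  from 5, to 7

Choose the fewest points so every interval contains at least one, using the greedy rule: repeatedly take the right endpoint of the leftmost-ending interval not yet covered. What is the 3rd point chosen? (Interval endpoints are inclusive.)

12

Process intervals by earliest right end; each time one isn't hit yet, stab at its right endpoint.
Sorted: [0,3] [2,5] [5,7] [10,12] [16,20] [16,21] [21,22] [24,26] [19,27] [25,28]
{[0,3],[2,5]} hit by 3; {[5,7]} hit by 7; {[10,12]} hit by 12; {[16,20],[16,21]} hit by 20; {[21,22]} hit by 22; {[24,26],[19,27],[25,28]} hit by 26.
Points: 3, 7, 12, 20, 22, 26 (6 total).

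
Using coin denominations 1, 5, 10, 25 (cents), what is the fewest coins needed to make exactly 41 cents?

41 = 1×25 + 1×10 + 1×5 + 1×1
Total coins = 1 + 1 + 1 + 1 = 4

4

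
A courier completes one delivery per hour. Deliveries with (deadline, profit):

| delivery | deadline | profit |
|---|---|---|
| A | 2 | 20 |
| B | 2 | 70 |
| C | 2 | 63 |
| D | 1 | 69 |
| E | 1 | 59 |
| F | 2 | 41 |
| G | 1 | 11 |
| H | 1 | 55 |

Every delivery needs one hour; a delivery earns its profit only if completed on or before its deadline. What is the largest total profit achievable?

139

Take jobs in profit order; each goes to the latest open slot no later than its deadline.
By profit: B(d2,70), D(d1,69), C(d2,63), E(d1,59), H(d1,55), F(d2,41), A(d2,20), G(d1,11)
B→slot 2; D→slot 1; C skipped; E skipped; H skipped; F skipped; A skipped; G skipped.
Profit = 69 + 70 = 139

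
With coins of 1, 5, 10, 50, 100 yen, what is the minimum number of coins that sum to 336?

8

Use the largest denomination that fits, subtract, and repeat.
336 − 3×100→36 − 3×10→6 − 1×5→1 − 1×1→0
Total coins = 3 + 3 + 1 + 1 = 8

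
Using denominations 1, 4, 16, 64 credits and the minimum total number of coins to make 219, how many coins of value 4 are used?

2

Use the largest denomination that fits, subtract, and repeat.
219 − 3×64→27 − 1×16→11 − 2×4→3 − 3×1→0
Count of 4: 2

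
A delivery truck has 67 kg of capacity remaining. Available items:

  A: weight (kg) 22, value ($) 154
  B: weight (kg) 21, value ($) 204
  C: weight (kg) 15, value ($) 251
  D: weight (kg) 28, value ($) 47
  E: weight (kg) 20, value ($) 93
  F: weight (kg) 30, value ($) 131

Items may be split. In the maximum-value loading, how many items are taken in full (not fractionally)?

3

Greedy by value/weight ratio, highest first.
Ratios (sorted): C 16.73, B 9.71, A 7.00, E 4.65, F 4.37, D 1.68
take C (15 @ 251); take B (21 @ 204); take A (22 @ 154); take 9/20 of E → 41.85. Capacity used 67/67.
3 item(s) taken whole; one partial (take 9/20 of E).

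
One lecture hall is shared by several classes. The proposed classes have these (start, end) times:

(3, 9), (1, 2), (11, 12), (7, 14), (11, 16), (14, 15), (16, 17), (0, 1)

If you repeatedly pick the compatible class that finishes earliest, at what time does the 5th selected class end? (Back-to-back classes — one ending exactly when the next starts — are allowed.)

By end time: (0,1), (1,2), (3,9), (11,12), (7,14), (14,15), (11,16), (16,17).
Pick (0,1); next start ≥ 1 → (1,2); next start ≥ 2 → (3,9); next start ≥ 9 → (11,12); next start ≥ 12 → (14,15); next start ≥ 15 → (16,17).
Selected: (0,1) (1,2) (3,9) (11,12) (14,15) (16,17)

15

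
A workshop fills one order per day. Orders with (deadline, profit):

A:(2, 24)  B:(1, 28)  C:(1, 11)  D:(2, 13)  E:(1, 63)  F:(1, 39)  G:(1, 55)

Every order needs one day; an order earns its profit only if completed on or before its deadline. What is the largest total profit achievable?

87

By profit: E(d1,63), G(d1,55), F(d1,39), B(d1,28), A(d2,24), D(d2,13), C(d1,11)
E→slot 1; G skipped; F skipped; B skipped; A→slot 2; D skipped; C skipped.
Profit = 63 + 24 = 87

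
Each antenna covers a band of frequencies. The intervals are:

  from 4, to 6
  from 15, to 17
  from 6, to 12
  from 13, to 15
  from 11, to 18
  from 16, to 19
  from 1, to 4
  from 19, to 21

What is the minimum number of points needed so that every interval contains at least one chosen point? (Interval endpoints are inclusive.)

4

Process intervals by earliest right end; each time one isn't hit yet, stab at its right endpoint.
By right end: [1,4]  [4,6]  [6,12]  [13,15]  [15,17]  [11,18]  [16,19]  [19,21]
[1,4] uncovered → point at 4; [6,12] uncovered → point at 12; [13,15] uncovered → point at 15; [16,19] uncovered → point at 19.
Points: 4, 12, 15, 19 (4 total).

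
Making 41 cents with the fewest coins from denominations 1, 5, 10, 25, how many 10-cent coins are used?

1

Use the largest denomination that fits, subtract, and repeat.
41 − 1×25→16 − 1×10→6 − 1×5→1 − 1×1→0
Count of 10: 1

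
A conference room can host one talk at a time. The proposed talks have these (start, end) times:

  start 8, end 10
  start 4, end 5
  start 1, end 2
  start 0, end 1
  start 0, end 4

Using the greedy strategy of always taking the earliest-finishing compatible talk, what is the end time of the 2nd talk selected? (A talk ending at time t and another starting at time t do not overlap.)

2

By end time: (0,1), (1,2), (0,4), (4,5), (8,10).
Pick (0,1); next start ≥ 1 → (1,2); next start ≥ 2 → (4,5); next start ≥ 5 → (8,10).
Selected: (0,1) (1,2) (4,5) (8,10)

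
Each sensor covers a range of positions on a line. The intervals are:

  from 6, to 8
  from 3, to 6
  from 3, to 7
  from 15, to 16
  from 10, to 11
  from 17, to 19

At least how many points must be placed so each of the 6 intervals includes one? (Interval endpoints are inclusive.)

4

By right end: [3,6]  [3,7]  [6,8]  [10,11]  [15,16]  [17,19]
[3,6] uncovered → point at 6; [10,11] uncovered → point at 11; [15,16] uncovered → point at 16; [17,19] uncovered → point at 19.
Points: 6, 11, 16, 19 (4 total).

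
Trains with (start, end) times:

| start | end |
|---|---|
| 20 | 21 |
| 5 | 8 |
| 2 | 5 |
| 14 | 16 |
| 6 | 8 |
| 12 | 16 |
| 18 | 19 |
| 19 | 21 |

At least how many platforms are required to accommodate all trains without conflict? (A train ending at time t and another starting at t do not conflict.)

2

Events (time:±→running): 2:+→1 5:-→0 5:+→1 6:+→2 … peak 2.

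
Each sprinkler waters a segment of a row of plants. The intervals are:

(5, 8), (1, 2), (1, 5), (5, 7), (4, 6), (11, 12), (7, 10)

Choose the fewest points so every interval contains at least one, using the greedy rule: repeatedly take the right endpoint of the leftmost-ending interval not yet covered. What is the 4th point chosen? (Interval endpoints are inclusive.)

12

Sorted: [1,2] [1,5] [4,6] [5,7] [5,8] [7,10] [11,12]
{[1,2],[1,5]} hit by 2; {[4,6],[5,7],[5,8]} hit by 6; {[7,10]} hit by 10; {[11,12]} hit by 12.
Points: 2, 6, 10, 12 (4 total).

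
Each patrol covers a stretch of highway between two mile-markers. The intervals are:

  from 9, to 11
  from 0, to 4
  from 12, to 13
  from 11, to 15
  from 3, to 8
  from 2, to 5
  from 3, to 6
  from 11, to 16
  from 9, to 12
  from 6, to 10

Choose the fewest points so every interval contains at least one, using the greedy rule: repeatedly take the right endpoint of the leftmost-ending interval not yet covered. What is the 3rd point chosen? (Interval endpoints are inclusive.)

Process intervals by earliest right end; each time one isn't hit yet, stab at its right endpoint.
By right end: [0,4]  [2,5]  [3,6]  [3,8]  [6,10]  [9,11]  [9,12]  [12,13]  [11,15]  [11,16]
[0,4] uncovered → point at 4; [6,10] uncovered → point at 10; [12,13] uncovered → point at 13.
Points: 4, 10, 13 (3 total).

13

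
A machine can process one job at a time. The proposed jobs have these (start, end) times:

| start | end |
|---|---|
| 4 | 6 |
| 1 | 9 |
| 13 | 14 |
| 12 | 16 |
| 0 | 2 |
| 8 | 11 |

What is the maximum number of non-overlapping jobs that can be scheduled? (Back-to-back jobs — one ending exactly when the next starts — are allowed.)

4

Order by finish time; keep every interval that doesn't clash with the previous kept one.
By end time: (0,2), (4,6), (1,9), (8,11), (13,14), (12,16).
Pick (0,2); next start ≥ 2 → (4,6); next start ≥ 6 → (8,11); next start ≥ 11 → (13,14).
Selected 4 jobs.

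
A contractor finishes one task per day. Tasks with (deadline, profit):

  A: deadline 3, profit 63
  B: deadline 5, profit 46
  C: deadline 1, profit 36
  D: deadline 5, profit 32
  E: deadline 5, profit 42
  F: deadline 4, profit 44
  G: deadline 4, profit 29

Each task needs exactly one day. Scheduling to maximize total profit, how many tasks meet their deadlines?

Take jobs in profit order; each goes to the latest open slot no later than its deadline.
Profit order: A=63 B=46 F=44 E=42 C=36 D=32 G=29
Assign: A→slot 3, B→slot 5, F→slot 4, E→slot 2, C→slot 1, D skipped, G skipped.
Slots: [1:C] [2:E] [3:A] [4:F] [5:B]
5 of 7 scheduled.

5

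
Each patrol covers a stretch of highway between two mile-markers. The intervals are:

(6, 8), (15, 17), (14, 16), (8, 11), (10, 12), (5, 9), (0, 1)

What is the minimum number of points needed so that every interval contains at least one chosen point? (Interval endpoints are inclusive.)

4

Process intervals by earliest right end; each time one isn't hit yet, stab at its right endpoint.
Sorted: [0,1] [6,8] [5,9] [8,11] [10,12] [14,16] [15,17]
{[0,1]} hit by 1; {[6,8],[5,9],[8,11]} hit by 8; {[10,12]} hit by 12; {[14,16],[15,17]} hit by 16.
Points: 1, 8, 12, 16 (4 total).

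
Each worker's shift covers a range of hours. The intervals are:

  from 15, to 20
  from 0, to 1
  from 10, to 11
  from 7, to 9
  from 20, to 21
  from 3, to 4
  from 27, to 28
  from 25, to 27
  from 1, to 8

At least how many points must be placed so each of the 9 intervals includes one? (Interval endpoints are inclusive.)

Sorted: [0,1] [3,4] [1,8] [7,9] [10,11] [15,20] [20,21] [25,27] [27,28]
{[0,1]} hit by 1; {[3,4],[1,8]} hit by 4; {[7,9]} hit by 9; {[10,11]} hit by 11; {[15,20],[20,21]} hit by 20; {[25,27],[27,28]} hit by 27.
Points: 1, 4, 9, 11, 20, 27 (6 total).

6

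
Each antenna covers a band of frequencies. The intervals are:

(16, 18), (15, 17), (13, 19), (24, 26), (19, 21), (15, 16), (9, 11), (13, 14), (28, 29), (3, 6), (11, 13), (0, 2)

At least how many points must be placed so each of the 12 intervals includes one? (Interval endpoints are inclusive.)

8

By right end: [0,2]  [3,6]  [9,11]  [11,13]  [13,14]  [15,16]  [15,17]  [16,18]  [13,19]  [19,21]  [24,26]  [28,29]
[0,2] uncovered → point at 2; [3,6] uncovered → point at 6; [9,11] uncovered → point at 11; [13,14] uncovered → point at 14; [15,16] uncovered → point at 16; [19,21] uncovered → point at 21; [24,26] uncovered → point at 26; [28,29] uncovered → point at 29.
Points: 2, 6, 11, 14, 16, 21, 26, 29 (8 total).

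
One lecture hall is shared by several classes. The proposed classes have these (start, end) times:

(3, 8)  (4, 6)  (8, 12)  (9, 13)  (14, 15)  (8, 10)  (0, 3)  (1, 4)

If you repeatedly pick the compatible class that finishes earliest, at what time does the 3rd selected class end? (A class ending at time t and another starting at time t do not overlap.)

Sort by end time and greedily take each interval whose start is ≥ the last chosen end.
By end time: (0,3), (1,4), (4,6), (3,8), (8,10), (8,12), (9,13), (14,15).
Pick (0,3); next start ≥ 3 → (4,6); next start ≥ 6 → (8,10); next start ≥ 10 → (14,15).
Selected: (0,3) (4,6) (8,10) (14,15)

10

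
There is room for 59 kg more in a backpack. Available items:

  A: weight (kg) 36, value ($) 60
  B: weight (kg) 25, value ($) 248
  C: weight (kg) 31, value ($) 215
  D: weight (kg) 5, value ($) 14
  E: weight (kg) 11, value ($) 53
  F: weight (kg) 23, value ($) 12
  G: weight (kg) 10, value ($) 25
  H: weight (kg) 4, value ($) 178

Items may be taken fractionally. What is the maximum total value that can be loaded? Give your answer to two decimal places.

634.06

Sort by value per unit weight and fill in that order.
Order: H (178/4=44.50) > B (248/25=9.92) > C (215/31=6.94) > E (53/11=4.82) > D (14/5=2.80) > G (25/10=2.50) > A (60/36=1.67) > F (12/23=0.52)
Fill: take H (4 @ 178) → take B (25 @ 248) → take 30/31 of C → 208.06; 59/59 used.
Total value = 634.06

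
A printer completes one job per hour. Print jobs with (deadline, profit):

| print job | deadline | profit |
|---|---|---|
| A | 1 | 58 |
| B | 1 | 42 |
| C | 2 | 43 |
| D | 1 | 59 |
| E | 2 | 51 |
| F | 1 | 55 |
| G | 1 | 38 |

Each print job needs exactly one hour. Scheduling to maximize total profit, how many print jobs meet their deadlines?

Sort by profit descending; place each in the latest free slot ≤ its deadline.
By profit: D(d1,59), A(d1,58), F(d1,55), E(d2,51), C(d2,43), B(d1,42), G(d1,38)
D→slot 1; A skipped; F skipped; E→slot 2; C skipped; B skipped; G skipped.
2 of 7 scheduled.

2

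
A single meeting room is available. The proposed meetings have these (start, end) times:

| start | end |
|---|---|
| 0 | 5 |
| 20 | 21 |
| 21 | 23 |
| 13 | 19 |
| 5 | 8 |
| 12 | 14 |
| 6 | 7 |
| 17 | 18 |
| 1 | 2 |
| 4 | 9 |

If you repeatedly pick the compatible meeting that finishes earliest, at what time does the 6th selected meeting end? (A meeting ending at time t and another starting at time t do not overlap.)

Order by finish time; keep every interval that doesn't clash with the previous kept one.
By end time: (1,2), (0,5), (6,7), (5,8), (4,9), (12,14), (17,18), (13,19), (20,21), (21,23).
Pick (1,2); next start ≥ 2 → (6,7); next start ≥ 7 → (12,14); next start ≥ 14 → (17,18); next start ≥ 18 → (20,21); next start ≥ 21 → (21,23).
Selected: (1,2) (6,7) (12,14) (17,18) (20,21) (21,23)

23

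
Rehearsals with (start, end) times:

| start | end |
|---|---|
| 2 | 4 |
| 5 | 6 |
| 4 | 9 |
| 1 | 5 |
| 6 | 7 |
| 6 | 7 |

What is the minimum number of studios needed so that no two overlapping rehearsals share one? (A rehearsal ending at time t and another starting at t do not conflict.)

3

Count concurrent intervals with a sweep; the peak is the room count.
Events (time:±→running): 1:+→1 2:+→2 4:-→1 4:+→2 5:-→1 5:+→2 6:-→1 6:+→2 6:+→3 … peak 3.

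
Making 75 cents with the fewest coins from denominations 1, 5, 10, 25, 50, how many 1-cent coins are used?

0

75 = 1×50 + 1×25
Count of 1: 0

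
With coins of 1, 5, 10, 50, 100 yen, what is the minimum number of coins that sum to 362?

7

362 − 3×100→62 − 1×50→12 − 1×10→2 − 2×1→0
Total coins = 3 + 1 + 1 + 2 = 7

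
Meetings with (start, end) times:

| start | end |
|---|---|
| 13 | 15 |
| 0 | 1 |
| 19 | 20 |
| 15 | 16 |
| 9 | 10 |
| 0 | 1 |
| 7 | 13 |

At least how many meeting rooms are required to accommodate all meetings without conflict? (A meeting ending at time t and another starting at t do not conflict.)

The answer is the maximum number of intervals overlapping at any instant.
Events (time:±→running): 0:+→1 0:+→2 … peak 2.

2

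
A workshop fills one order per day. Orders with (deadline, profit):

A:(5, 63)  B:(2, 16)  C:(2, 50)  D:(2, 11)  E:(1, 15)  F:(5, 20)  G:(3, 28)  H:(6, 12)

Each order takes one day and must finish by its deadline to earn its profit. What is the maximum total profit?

189

By profit: A(d5,63), C(d2,50), G(d3,28), F(d5,20), B(d2,16), E(d1,15), H(d6,12), D(d2,11)
A→slot 5; C→slot 2; G→slot 3; F→slot 4; B→slot 1; E skipped; H→slot 6; D skipped.
Profit = 16 + 50 + 28 + 20 + 63 + 12 = 189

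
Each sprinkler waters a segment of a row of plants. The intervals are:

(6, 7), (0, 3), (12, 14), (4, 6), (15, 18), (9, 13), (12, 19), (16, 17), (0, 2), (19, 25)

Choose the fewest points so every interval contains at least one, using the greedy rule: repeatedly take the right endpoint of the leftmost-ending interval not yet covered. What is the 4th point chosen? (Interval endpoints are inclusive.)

17

Process intervals by earliest right end; each time one isn't hit yet, stab at its right endpoint.
By right end: [0,2]  [0,3]  [4,6]  [6,7]  [9,13]  [12,14]  [16,17]  [15,18]  [12,19]  [19,25]
[0,2] uncovered → point at 2; [4,6] uncovered → point at 6; [9,13] uncovered → point at 13; [16,17] uncovered → point at 17; [19,25] uncovered → point at 25.
Points: 2, 6, 13, 17, 25 (5 total).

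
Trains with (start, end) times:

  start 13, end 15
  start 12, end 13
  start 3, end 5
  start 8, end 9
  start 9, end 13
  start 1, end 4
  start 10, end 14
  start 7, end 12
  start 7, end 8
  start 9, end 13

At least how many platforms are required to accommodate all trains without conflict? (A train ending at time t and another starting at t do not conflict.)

4

The answer is the maximum number of intervals overlapping at any instant.
starts: [1, 3, 7, 7, 8, 9, 9, 10, 12, 13]
ends:   [4, 5, 8, 9, 12, 13, 13, 13, 14, 15]
s1→1 s3→2 e4→1 e5→0 s7→1 s7→2 e8→1 s8→2 e9→1 s9→2 s9→3 s10→4  — peak 4.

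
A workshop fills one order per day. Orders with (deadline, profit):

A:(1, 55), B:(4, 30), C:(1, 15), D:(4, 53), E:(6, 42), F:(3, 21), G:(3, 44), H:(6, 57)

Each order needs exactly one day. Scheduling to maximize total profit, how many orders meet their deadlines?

Sort by profit descending; place each in the latest free slot ≤ its deadline.
Profit order: H=57 A=55 D=53 G=44 E=42 B=30 F=21 C=15
Assign: H→slot 6, A→slot 1, D→slot 4, G→slot 3, E→slot 5, B→slot 2, F skipped, C skipped.
Slots: [1:A] [2:B] [3:G] [4:D] [5:E] [6:H]
6 of 8 scheduled.

6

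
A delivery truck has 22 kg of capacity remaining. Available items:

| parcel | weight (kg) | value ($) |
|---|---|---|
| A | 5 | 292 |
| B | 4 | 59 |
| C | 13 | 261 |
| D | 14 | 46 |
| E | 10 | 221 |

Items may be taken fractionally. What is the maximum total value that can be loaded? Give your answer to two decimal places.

Order: A (292/5=58.40) > E (221/10=22.10) > C (261/13=20.08) > B (59/4=14.75) > D (46/14=3.29)
Fill: take A (5 @ 292) → take E (10 @ 221) → take 7/13 of C → 140.54; 22/22 used.
Total value = 653.54

653.54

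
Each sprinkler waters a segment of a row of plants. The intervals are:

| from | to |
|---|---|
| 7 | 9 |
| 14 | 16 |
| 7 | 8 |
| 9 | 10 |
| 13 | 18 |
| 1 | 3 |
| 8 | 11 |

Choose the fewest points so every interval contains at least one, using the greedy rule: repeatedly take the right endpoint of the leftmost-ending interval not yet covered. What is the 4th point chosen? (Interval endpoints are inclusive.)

16

By right end: [1,3]  [7,8]  [7,9]  [9,10]  [8,11]  [14,16]  [13,18]
[1,3] uncovered → point at 3; [7,8] uncovered → point at 8; [9,10] uncovered → point at 10; [14,16] uncovered → point at 16.
Points: 3, 8, 10, 16 (4 total).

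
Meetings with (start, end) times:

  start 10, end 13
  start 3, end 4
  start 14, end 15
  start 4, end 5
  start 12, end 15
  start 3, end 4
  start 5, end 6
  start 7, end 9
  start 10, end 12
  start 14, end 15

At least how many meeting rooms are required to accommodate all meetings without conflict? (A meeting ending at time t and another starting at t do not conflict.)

The answer is the maximum number of intervals overlapping at any instant.
Events (time:±→running): 3:+→1 3:+→2 4:-→1 4:-→0 4:+→1 5:-→0 5:+→1 6:-→0 7:+→1 9:-→0 10:+→1 10:+→2 12:-→1 12:+→2 13:-→1 14:+→2 14:+→3 … peak 3.

3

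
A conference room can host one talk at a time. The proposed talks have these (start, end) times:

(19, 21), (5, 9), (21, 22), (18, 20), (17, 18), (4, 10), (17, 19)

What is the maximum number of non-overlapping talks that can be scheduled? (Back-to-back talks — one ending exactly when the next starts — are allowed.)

Sort by end time and greedily take each interval whose start is ≥ the last chosen end.
By end time: (5,9), (4,10), (17,18), (17,19), (18,20), (19,21), (21,22).
Pick (5,9); next start ≥ 9 → (17,18); next start ≥ 18 → (18,20); next start ≥ 20 → (21,22).
Selected 4 talks.

4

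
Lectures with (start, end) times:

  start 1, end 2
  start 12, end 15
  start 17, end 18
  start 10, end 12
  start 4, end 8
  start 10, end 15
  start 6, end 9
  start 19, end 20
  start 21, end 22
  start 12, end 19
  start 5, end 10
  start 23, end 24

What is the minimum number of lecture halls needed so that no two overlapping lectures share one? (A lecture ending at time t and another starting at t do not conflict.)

3

starts: [1, 4, 5, 6, 10, 10, 12, 12, 17, 19, 21, 23]
ends:   [2, 8, 9, 10, 12, 15, 15, 18, 19, 20, 22, 24]
s1→1 e2→0 s4→1 s5→2 s6→3  — peak 3.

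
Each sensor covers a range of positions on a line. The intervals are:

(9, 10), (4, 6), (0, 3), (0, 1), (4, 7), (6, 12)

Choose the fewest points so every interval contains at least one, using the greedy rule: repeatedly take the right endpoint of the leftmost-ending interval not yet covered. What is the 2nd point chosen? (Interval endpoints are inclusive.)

6

By right end: [0,1]  [0,3]  [4,6]  [4,7]  [9,10]  [6,12]
[0,1] uncovered → point at 1; [4,6] uncovered → point at 6; [9,10] uncovered → point at 10.
Points: 1, 6, 10 (3 total).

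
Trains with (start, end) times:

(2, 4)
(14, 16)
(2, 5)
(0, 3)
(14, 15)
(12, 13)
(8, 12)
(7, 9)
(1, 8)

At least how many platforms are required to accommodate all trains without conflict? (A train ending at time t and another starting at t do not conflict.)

Events (time:±→running): 0:+→1 1:+→2 2:+→3 2:+→4 … peak 4.

4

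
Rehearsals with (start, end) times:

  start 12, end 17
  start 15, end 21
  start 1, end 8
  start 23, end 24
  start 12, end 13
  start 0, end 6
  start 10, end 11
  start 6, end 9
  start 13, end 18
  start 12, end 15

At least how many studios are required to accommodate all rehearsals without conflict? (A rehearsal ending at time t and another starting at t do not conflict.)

3

Events (time:±→running): 0:+→1 1:+→2 6:-→1 6:+→2 8:-→1 9:-→0 10:+→1 11:-→0 12:+→1 12:+→2 12:+→3 … peak 3.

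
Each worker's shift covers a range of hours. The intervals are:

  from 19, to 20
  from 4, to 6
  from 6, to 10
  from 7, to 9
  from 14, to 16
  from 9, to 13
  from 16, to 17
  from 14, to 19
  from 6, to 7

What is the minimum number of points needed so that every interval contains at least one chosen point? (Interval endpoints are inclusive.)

By right end: [4,6]  [6,7]  [7,9]  [6,10]  [9,13]  [14,16]  [16,17]  [14,19]  [19,20]
[4,6] uncovered → point at 6; [7,9] uncovered → point at 9; [14,16] uncovered → point at 16; [19,20] uncovered → point at 20.
Points: 6, 9, 16, 20 (4 total).

4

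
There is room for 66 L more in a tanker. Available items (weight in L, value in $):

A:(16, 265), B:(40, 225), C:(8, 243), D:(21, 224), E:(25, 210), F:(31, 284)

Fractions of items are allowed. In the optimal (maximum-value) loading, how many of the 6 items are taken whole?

3

Order: C (243/8=30.38) > A (265/16=16.56) > D (224/21=10.67) > F (284/31=9.16) > E (210/25=8.40) > B (225/40=5.62)
Fill: take C (8 @ 243) → take A (16 @ 265) → take D (21 @ 224) → take 21/31 of F → 192.39; 66/66 used.
3 item(s) taken whole; one partial (take 21/31 of F).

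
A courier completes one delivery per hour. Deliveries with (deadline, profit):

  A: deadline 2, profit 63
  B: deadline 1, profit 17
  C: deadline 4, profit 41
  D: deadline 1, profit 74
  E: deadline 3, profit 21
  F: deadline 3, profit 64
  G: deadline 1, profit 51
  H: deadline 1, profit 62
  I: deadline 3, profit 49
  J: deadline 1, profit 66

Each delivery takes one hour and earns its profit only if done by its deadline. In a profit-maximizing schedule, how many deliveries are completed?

Profit order: D=74 J=66 F=64 A=63 H=62 G=51 I=49 C=41 E=21 B=17
Assign: D→slot 1, J skipped, F→slot 3, A→slot 2, H skipped, G skipped, I skipped, C→slot 4, E skipped, B skipped.
Slots: [1:D] [2:A] [3:F] [4:C]
4 of 10 scheduled.

4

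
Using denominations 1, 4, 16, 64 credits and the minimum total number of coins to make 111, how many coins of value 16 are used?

2

111 − 1×64→47 − 2×16→15 − 3×4→3 − 3×1→0
Count of 16: 2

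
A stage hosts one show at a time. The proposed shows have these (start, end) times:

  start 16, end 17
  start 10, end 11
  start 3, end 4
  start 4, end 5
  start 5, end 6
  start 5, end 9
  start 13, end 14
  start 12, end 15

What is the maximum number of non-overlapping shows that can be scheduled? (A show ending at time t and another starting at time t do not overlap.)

Sorted by end: (3,4)  (4,5)  (5,6)  (5,9)  (10,11)  (13,14)  (12,15)  (16,17)
take (3,4); take (4,5); take (5,6); take (10,11); take (13,14); take (16,17).
Selected 6 shows.

6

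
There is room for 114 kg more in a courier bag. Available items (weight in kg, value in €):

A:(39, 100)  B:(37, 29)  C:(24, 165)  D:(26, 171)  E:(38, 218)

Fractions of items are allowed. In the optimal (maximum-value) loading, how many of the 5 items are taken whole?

3

Order: C (165/24=6.88) > D (171/26=6.58) > E (218/38=5.74) > A (100/39=2.56) > B (29/37=0.78)
Fill: take C (24 @ 165) → take D (26 @ 171) → take E (38 @ 218) → take 26/39 of A → 66.67; 114/114 used.
3 item(s) taken whole; one partial (take 26/39 of A).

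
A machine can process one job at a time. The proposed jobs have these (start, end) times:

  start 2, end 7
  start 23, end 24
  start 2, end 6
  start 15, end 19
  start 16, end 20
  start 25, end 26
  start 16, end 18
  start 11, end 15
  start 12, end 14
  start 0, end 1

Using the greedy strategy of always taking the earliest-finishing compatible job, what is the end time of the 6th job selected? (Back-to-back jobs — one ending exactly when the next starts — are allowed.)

26

Sort by end time and greedily take each interval whose start is ≥ the last chosen end.
Sorted by end: (0,1)  (2,6)  (2,7)  (12,14)  (11,15)  (16,18)  (15,19)  (16,20)  (23,24)  (25,26)
take (0,1); take (2,6); take (12,14); take (16,18); skip (16,20); take (23,24); take (25,26).
Selected: (0,1) (2,6) (12,14) (16,18) (23,24) (25,26)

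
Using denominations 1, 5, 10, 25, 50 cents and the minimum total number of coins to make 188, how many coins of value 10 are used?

Use the largest denomination that fits, subtract, and repeat.
188 = 3×50 + 1×25 + 1×10 + 3×1
Count of 10: 1

1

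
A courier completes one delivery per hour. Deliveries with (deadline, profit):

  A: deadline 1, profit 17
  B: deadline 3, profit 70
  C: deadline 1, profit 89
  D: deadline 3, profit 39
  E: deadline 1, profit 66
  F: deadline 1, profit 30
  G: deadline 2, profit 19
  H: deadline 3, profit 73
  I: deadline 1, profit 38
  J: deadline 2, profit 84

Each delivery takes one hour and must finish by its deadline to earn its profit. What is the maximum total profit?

246

Sort by profit descending; place each in the latest free slot ≤ its deadline.
Profit order: C=89 J=84 H=73 B=70 E=66 D=39 I=38 F=30 G=19 A=17
Assign: C→slot 1, J→slot 2, H→slot 3, B skipped, E skipped, D skipped, I skipped, F skipped, G skipped, A skipped.
Slots: [1:C] [2:J] [3:H]
Profit = 89 + 84 + 73 = 246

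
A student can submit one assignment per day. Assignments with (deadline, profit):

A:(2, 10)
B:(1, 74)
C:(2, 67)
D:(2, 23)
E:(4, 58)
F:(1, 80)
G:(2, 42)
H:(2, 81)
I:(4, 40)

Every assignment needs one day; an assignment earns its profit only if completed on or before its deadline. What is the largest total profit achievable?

Sort by profit descending; place each in the latest free slot ≤ its deadline.
By profit: H(d2,81), F(d1,80), B(d1,74), C(d2,67), E(d4,58), G(d2,42), I(d4,40), D(d2,23), A(d2,10)
H→slot 2; F→slot 1; B skipped; C skipped; E→slot 4; G skipped; I→slot 3; D skipped; A skipped.
Profit = 80 + 81 + 40 + 58 = 259

259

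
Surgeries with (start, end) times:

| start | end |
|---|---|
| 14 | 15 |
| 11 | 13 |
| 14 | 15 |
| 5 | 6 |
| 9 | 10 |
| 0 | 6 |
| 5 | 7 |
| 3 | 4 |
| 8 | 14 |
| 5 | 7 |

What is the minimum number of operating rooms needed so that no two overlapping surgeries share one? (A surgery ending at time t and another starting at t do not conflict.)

The answer is the maximum number of intervals overlapping at any instant.
starts: [0, 3, 5, 5, 5, 8, 9, 11, 14, 14]
ends:   [4, 6, 6, 7, 7, 10, 13, 14, 15, 15]
s0→1 s3→2 e4→1 s5→2 s5→3 s5→4  — peak 4.

4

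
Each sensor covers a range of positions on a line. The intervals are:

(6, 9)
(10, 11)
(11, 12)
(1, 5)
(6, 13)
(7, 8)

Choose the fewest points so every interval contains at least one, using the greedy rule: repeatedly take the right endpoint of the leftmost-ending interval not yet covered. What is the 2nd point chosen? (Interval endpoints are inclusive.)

8

Sorted: [1,5] [7,8] [6,9] [10,11] [11,12] [6,13]
{[1,5]} hit by 5; {[7,8],[6,9]} hit by 8; {[10,11],[11,12],[6,13]} hit by 11.
Points: 5, 8, 11 (3 total).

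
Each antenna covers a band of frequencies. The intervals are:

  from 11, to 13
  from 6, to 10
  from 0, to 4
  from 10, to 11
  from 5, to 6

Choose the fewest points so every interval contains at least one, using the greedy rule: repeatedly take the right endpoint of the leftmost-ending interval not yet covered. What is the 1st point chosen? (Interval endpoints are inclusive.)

Process intervals by earliest right end; each time one isn't hit yet, stab at its right endpoint.
By right end: [0,4]  [5,6]  [6,10]  [10,11]  [11,13]
[0,4] uncovered → point at 4; [5,6] uncovered → point at 6; [10,11] uncovered → point at 11.
Points: 4, 6, 11 (3 total).

4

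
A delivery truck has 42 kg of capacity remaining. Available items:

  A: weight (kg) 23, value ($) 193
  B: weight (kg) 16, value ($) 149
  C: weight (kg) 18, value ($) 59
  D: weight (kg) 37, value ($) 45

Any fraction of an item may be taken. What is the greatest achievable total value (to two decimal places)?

351.83

Ratios (sorted): B 9.31, A 8.39, C 3.28, D 1.22
take B (16 @ 149); take A (23 @ 193); take 3/18 of C → 9.83. Capacity used 42/42.
Total value = 351.83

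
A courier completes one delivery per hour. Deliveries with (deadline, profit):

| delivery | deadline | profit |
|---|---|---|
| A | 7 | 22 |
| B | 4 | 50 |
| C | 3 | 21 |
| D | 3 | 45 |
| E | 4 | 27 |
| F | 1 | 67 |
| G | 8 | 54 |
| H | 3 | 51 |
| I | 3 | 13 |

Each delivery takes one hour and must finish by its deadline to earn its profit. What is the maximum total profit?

289

By profit: F(d1,67), G(d8,54), H(d3,51), B(d4,50), D(d3,45), E(d4,27), A(d7,22), C(d3,21), I(d3,13)
F→slot 1; G→slot 8; H→slot 3; B→slot 4; D→slot 2; E skipped; A→slot 7; C skipped; I skipped.
Profit = 67 + 45 + 51 + 50 + 22 + 54 = 289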